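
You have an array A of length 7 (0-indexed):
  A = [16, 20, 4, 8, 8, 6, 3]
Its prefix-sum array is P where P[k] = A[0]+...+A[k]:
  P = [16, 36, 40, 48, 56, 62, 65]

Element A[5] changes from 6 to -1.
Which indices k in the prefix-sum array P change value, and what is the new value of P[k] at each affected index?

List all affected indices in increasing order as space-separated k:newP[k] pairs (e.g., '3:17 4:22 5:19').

Answer: 5:55 6:58

Derivation:
P[k] = A[0] + ... + A[k]
P[k] includes A[5] iff k >= 5
Affected indices: 5, 6, ..., 6; delta = -7
  P[5]: 62 + -7 = 55
  P[6]: 65 + -7 = 58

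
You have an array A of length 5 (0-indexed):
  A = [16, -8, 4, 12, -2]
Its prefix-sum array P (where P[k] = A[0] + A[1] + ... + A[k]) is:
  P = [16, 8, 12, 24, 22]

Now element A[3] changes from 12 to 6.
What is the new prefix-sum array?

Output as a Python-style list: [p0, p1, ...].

Change: A[3] 12 -> 6, delta = -6
P[k] for k < 3: unchanged (A[3] not included)
P[k] for k >= 3: shift by delta = -6
  P[0] = 16 + 0 = 16
  P[1] = 8 + 0 = 8
  P[2] = 12 + 0 = 12
  P[3] = 24 + -6 = 18
  P[4] = 22 + -6 = 16

Answer: [16, 8, 12, 18, 16]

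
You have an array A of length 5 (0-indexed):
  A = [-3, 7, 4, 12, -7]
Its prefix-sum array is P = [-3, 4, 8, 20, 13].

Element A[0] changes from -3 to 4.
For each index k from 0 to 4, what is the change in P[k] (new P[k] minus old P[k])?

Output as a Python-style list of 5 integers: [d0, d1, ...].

Answer: [7, 7, 7, 7, 7]

Derivation:
Element change: A[0] -3 -> 4, delta = 7
For k < 0: P[k] unchanged, delta_P[k] = 0
For k >= 0: P[k] shifts by exactly 7
Delta array: [7, 7, 7, 7, 7]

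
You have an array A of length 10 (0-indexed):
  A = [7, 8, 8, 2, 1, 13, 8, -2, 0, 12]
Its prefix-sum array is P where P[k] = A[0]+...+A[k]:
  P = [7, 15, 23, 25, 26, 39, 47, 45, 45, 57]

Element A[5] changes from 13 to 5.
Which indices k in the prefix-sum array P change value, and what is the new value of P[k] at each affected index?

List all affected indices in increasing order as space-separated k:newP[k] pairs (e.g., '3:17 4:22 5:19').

P[k] = A[0] + ... + A[k]
P[k] includes A[5] iff k >= 5
Affected indices: 5, 6, ..., 9; delta = -8
  P[5]: 39 + -8 = 31
  P[6]: 47 + -8 = 39
  P[7]: 45 + -8 = 37
  P[8]: 45 + -8 = 37
  P[9]: 57 + -8 = 49

Answer: 5:31 6:39 7:37 8:37 9:49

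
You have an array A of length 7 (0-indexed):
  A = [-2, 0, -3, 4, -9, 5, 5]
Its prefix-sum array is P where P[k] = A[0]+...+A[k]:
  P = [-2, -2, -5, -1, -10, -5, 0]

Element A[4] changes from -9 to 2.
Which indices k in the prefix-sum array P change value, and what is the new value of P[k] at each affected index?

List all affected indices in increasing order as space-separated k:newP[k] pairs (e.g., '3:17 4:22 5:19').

P[k] = A[0] + ... + A[k]
P[k] includes A[4] iff k >= 4
Affected indices: 4, 5, ..., 6; delta = 11
  P[4]: -10 + 11 = 1
  P[5]: -5 + 11 = 6
  P[6]: 0 + 11 = 11

Answer: 4:1 5:6 6:11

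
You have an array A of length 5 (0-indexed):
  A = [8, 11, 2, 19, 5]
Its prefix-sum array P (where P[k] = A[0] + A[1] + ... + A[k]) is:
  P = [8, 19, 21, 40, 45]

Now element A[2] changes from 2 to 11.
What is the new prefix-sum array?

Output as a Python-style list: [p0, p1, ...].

Change: A[2] 2 -> 11, delta = 9
P[k] for k < 2: unchanged (A[2] not included)
P[k] for k >= 2: shift by delta = 9
  P[0] = 8 + 0 = 8
  P[1] = 19 + 0 = 19
  P[2] = 21 + 9 = 30
  P[3] = 40 + 9 = 49
  P[4] = 45 + 9 = 54

Answer: [8, 19, 30, 49, 54]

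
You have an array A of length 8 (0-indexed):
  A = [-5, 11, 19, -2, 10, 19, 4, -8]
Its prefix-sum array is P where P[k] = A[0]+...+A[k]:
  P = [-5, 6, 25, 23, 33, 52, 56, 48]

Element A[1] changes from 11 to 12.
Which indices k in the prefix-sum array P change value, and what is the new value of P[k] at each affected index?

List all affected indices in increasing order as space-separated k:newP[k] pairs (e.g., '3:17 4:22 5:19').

P[k] = A[0] + ... + A[k]
P[k] includes A[1] iff k >= 1
Affected indices: 1, 2, ..., 7; delta = 1
  P[1]: 6 + 1 = 7
  P[2]: 25 + 1 = 26
  P[3]: 23 + 1 = 24
  P[4]: 33 + 1 = 34
  P[5]: 52 + 1 = 53
  P[6]: 56 + 1 = 57
  P[7]: 48 + 1 = 49

Answer: 1:7 2:26 3:24 4:34 5:53 6:57 7:49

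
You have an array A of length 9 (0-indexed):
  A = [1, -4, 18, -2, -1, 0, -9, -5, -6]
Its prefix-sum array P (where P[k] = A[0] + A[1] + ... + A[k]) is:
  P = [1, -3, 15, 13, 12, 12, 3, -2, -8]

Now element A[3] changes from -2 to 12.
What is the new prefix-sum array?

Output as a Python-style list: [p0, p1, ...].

Change: A[3] -2 -> 12, delta = 14
P[k] for k < 3: unchanged (A[3] not included)
P[k] for k >= 3: shift by delta = 14
  P[0] = 1 + 0 = 1
  P[1] = -3 + 0 = -3
  P[2] = 15 + 0 = 15
  P[3] = 13 + 14 = 27
  P[4] = 12 + 14 = 26
  P[5] = 12 + 14 = 26
  P[6] = 3 + 14 = 17
  P[7] = -2 + 14 = 12
  P[8] = -8 + 14 = 6

Answer: [1, -3, 15, 27, 26, 26, 17, 12, 6]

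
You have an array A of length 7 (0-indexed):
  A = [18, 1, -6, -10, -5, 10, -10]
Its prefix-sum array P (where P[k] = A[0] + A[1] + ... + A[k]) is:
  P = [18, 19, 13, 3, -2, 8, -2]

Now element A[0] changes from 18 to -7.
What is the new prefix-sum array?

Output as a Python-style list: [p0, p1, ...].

Answer: [-7, -6, -12, -22, -27, -17, -27]

Derivation:
Change: A[0] 18 -> -7, delta = -25
P[k] for k < 0: unchanged (A[0] not included)
P[k] for k >= 0: shift by delta = -25
  P[0] = 18 + -25 = -7
  P[1] = 19 + -25 = -6
  P[2] = 13 + -25 = -12
  P[3] = 3 + -25 = -22
  P[4] = -2 + -25 = -27
  P[5] = 8 + -25 = -17
  P[6] = -2 + -25 = -27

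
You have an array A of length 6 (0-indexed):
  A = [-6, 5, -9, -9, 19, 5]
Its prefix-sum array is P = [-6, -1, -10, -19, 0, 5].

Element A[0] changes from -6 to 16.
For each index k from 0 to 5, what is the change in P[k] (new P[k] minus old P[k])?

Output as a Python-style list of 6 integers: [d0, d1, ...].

Answer: [22, 22, 22, 22, 22, 22]

Derivation:
Element change: A[0] -6 -> 16, delta = 22
For k < 0: P[k] unchanged, delta_P[k] = 0
For k >= 0: P[k] shifts by exactly 22
Delta array: [22, 22, 22, 22, 22, 22]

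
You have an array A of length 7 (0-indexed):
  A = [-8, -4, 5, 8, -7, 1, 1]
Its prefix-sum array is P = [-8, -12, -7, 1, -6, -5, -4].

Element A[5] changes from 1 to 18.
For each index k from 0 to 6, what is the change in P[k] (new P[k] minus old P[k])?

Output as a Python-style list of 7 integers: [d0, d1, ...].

Element change: A[5] 1 -> 18, delta = 17
For k < 5: P[k] unchanged, delta_P[k] = 0
For k >= 5: P[k] shifts by exactly 17
Delta array: [0, 0, 0, 0, 0, 17, 17]

Answer: [0, 0, 0, 0, 0, 17, 17]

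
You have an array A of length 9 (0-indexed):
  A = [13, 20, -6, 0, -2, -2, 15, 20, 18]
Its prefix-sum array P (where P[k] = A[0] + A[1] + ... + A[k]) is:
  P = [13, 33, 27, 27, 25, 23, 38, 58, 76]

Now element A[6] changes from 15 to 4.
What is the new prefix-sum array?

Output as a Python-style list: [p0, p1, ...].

Answer: [13, 33, 27, 27, 25, 23, 27, 47, 65]

Derivation:
Change: A[6] 15 -> 4, delta = -11
P[k] for k < 6: unchanged (A[6] not included)
P[k] for k >= 6: shift by delta = -11
  P[0] = 13 + 0 = 13
  P[1] = 33 + 0 = 33
  P[2] = 27 + 0 = 27
  P[3] = 27 + 0 = 27
  P[4] = 25 + 0 = 25
  P[5] = 23 + 0 = 23
  P[6] = 38 + -11 = 27
  P[7] = 58 + -11 = 47
  P[8] = 76 + -11 = 65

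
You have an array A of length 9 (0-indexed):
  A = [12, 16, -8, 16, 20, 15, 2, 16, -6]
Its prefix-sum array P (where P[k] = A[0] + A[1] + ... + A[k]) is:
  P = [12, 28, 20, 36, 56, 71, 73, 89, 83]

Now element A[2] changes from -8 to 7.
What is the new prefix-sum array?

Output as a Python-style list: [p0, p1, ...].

Change: A[2] -8 -> 7, delta = 15
P[k] for k < 2: unchanged (A[2] not included)
P[k] for k >= 2: shift by delta = 15
  P[0] = 12 + 0 = 12
  P[1] = 28 + 0 = 28
  P[2] = 20 + 15 = 35
  P[3] = 36 + 15 = 51
  P[4] = 56 + 15 = 71
  P[5] = 71 + 15 = 86
  P[6] = 73 + 15 = 88
  P[7] = 89 + 15 = 104
  P[8] = 83 + 15 = 98

Answer: [12, 28, 35, 51, 71, 86, 88, 104, 98]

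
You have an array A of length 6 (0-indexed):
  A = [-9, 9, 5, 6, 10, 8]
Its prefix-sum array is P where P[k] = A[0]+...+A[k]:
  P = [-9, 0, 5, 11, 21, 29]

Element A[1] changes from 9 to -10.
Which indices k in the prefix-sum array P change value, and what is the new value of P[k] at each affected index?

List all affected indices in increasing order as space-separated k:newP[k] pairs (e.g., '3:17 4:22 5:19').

P[k] = A[0] + ... + A[k]
P[k] includes A[1] iff k >= 1
Affected indices: 1, 2, ..., 5; delta = -19
  P[1]: 0 + -19 = -19
  P[2]: 5 + -19 = -14
  P[3]: 11 + -19 = -8
  P[4]: 21 + -19 = 2
  P[5]: 29 + -19 = 10

Answer: 1:-19 2:-14 3:-8 4:2 5:10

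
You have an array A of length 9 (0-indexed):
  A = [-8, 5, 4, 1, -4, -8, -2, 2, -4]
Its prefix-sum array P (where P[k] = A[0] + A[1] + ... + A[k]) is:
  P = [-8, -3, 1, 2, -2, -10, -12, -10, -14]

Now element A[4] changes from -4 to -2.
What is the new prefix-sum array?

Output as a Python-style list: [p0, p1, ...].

Answer: [-8, -3, 1, 2, 0, -8, -10, -8, -12]

Derivation:
Change: A[4] -4 -> -2, delta = 2
P[k] for k < 4: unchanged (A[4] not included)
P[k] for k >= 4: shift by delta = 2
  P[0] = -8 + 0 = -8
  P[1] = -3 + 0 = -3
  P[2] = 1 + 0 = 1
  P[3] = 2 + 0 = 2
  P[4] = -2 + 2 = 0
  P[5] = -10 + 2 = -8
  P[6] = -12 + 2 = -10
  P[7] = -10 + 2 = -8
  P[8] = -14 + 2 = -12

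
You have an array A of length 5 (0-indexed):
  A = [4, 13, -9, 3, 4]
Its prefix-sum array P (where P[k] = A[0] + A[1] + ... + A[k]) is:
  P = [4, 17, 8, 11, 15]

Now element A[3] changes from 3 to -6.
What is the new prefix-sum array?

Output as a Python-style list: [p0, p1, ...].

Change: A[3] 3 -> -6, delta = -9
P[k] for k < 3: unchanged (A[3] not included)
P[k] for k >= 3: shift by delta = -9
  P[0] = 4 + 0 = 4
  P[1] = 17 + 0 = 17
  P[2] = 8 + 0 = 8
  P[3] = 11 + -9 = 2
  P[4] = 15 + -9 = 6

Answer: [4, 17, 8, 2, 6]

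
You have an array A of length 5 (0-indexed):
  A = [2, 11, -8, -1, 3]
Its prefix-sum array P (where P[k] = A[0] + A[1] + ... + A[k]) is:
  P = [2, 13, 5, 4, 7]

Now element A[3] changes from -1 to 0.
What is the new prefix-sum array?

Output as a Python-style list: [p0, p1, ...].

Change: A[3] -1 -> 0, delta = 1
P[k] for k < 3: unchanged (A[3] not included)
P[k] for k >= 3: shift by delta = 1
  P[0] = 2 + 0 = 2
  P[1] = 13 + 0 = 13
  P[2] = 5 + 0 = 5
  P[3] = 4 + 1 = 5
  P[4] = 7 + 1 = 8

Answer: [2, 13, 5, 5, 8]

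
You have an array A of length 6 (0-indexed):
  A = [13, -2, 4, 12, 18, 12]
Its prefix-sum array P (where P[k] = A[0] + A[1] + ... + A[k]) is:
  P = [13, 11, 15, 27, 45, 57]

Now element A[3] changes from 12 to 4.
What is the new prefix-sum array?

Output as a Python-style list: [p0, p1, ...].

Answer: [13, 11, 15, 19, 37, 49]

Derivation:
Change: A[3] 12 -> 4, delta = -8
P[k] for k < 3: unchanged (A[3] not included)
P[k] for k >= 3: shift by delta = -8
  P[0] = 13 + 0 = 13
  P[1] = 11 + 0 = 11
  P[2] = 15 + 0 = 15
  P[3] = 27 + -8 = 19
  P[4] = 45 + -8 = 37
  P[5] = 57 + -8 = 49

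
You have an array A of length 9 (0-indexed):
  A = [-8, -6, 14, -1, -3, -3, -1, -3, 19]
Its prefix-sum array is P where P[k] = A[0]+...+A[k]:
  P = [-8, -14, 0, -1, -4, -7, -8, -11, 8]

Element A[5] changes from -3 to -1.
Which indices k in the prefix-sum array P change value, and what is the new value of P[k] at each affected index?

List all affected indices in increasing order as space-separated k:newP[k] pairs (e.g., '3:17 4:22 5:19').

P[k] = A[0] + ... + A[k]
P[k] includes A[5] iff k >= 5
Affected indices: 5, 6, ..., 8; delta = 2
  P[5]: -7 + 2 = -5
  P[6]: -8 + 2 = -6
  P[7]: -11 + 2 = -9
  P[8]: 8 + 2 = 10

Answer: 5:-5 6:-6 7:-9 8:10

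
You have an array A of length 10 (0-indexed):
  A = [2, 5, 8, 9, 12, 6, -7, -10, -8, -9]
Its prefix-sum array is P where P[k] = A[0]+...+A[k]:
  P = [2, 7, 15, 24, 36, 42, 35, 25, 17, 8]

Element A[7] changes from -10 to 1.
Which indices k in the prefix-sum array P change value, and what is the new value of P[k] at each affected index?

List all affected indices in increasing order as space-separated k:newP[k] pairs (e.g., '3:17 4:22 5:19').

Answer: 7:36 8:28 9:19

Derivation:
P[k] = A[0] + ... + A[k]
P[k] includes A[7] iff k >= 7
Affected indices: 7, 8, ..., 9; delta = 11
  P[7]: 25 + 11 = 36
  P[8]: 17 + 11 = 28
  P[9]: 8 + 11 = 19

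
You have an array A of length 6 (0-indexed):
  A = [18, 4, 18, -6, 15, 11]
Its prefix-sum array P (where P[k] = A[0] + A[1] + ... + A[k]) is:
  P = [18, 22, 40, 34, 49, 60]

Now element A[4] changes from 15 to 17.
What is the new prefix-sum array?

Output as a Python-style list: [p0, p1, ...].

Answer: [18, 22, 40, 34, 51, 62]

Derivation:
Change: A[4] 15 -> 17, delta = 2
P[k] for k < 4: unchanged (A[4] not included)
P[k] for k >= 4: shift by delta = 2
  P[0] = 18 + 0 = 18
  P[1] = 22 + 0 = 22
  P[2] = 40 + 0 = 40
  P[3] = 34 + 0 = 34
  P[4] = 49 + 2 = 51
  P[5] = 60 + 2 = 62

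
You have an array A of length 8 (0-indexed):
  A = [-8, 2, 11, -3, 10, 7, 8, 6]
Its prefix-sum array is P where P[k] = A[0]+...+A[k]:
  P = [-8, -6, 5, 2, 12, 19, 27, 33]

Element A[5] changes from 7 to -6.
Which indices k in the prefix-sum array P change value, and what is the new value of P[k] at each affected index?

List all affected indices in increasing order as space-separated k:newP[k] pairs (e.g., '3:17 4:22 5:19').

Answer: 5:6 6:14 7:20

Derivation:
P[k] = A[0] + ... + A[k]
P[k] includes A[5] iff k >= 5
Affected indices: 5, 6, ..., 7; delta = -13
  P[5]: 19 + -13 = 6
  P[6]: 27 + -13 = 14
  P[7]: 33 + -13 = 20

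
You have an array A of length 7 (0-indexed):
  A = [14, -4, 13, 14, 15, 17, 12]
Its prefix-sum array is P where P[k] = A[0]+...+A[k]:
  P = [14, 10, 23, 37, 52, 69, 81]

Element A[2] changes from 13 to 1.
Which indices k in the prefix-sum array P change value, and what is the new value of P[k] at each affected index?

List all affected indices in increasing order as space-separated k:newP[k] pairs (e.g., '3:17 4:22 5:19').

P[k] = A[0] + ... + A[k]
P[k] includes A[2] iff k >= 2
Affected indices: 2, 3, ..., 6; delta = -12
  P[2]: 23 + -12 = 11
  P[3]: 37 + -12 = 25
  P[4]: 52 + -12 = 40
  P[5]: 69 + -12 = 57
  P[6]: 81 + -12 = 69

Answer: 2:11 3:25 4:40 5:57 6:69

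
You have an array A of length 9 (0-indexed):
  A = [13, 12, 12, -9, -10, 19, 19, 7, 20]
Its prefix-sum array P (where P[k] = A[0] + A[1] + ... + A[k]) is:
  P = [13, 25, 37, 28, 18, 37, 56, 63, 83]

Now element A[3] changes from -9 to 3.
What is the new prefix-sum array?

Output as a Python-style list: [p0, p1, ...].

Change: A[3] -9 -> 3, delta = 12
P[k] for k < 3: unchanged (A[3] not included)
P[k] for k >= 3: shift by delta = 12
  P[0] = 13 + 0 = 13
  P[1] = 25 + 0 = 25
  P[2] = 37 + 0 = 37
  P[3] = 28 + 12 = 40
  P[4] = 18 + 12 = 30
  P[5] = 37 + 12 = 49
  P[6] = 56 + 12 = 68
  P[7] = 63 + 12 = 75
  P[8] = 83 + 12 = 95

Answer: [13, 25, 37, 40, 30, 49, 68, 75, 95]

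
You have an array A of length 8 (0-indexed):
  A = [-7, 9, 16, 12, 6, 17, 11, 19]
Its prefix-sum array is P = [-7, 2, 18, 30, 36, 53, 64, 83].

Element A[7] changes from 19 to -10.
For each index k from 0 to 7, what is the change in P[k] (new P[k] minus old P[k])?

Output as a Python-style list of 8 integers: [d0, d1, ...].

Element change: A[7] 19 -> -10, delta = -29
For k < 7: P[k] unchanged, delta_P[k] = 0
For k >= 7: P[k] shifts by exactly -29
Delta array: [0, 0, 0, 0, 0, 0, 0, -29]

Answer: [0, 0, 0, 0, 0, 0, 0, -29]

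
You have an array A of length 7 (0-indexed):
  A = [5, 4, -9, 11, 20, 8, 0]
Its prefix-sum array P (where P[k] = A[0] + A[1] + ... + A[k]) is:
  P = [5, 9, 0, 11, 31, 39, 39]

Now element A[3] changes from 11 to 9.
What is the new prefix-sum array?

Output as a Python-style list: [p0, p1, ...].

Answer: [5, 9, 0, 9, 29, 37, 37]

Derivation:
Change: A[3] 11 -> 9, delta = -2
P[k] for k < 3: unchanged (A[3] not included)
P[k] for k >= 3: shift by delta = -2
  P[0] = 5 + 0 = 5
  P[1] = 9 + 0 = 9
  P[2] = 0 + 0 = 0
  P[3] = 11 + -2 = 9
  P[4] = 31 + -2 = 29
  P[5] = 39 + -2 = 37
  P[6] = 39 + -2 = 37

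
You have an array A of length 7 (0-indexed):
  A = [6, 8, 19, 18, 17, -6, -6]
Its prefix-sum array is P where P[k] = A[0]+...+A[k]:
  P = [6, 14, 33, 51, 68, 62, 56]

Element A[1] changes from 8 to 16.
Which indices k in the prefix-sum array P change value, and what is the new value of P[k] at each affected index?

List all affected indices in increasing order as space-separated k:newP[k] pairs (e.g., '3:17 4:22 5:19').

P[k] = A[0] + ... + A[k]
P[k] includes A[1] iff k >= 1
Affected indices: 1, 2, ..., 6; delta = 8
  P[1]: 14 + 8 = 22
  P[2]: 33 + 8 = 41
  P[3]: 51 + 8 = 59
  P[4]: 68 + 8 = 76
  P[5]: 62 + 8 = 70
  P[6]: 56 + 8 = 64

Answer: 1:22 2:41 3:59 4:76 5:70 6:64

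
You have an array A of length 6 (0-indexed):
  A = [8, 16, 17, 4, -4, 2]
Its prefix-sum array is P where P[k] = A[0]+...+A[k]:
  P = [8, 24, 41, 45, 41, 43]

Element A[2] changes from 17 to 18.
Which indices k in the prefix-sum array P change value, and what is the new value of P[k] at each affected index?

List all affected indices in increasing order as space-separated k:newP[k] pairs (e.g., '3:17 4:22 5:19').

Answer: 2:42 3:46 4:42 5:44

Derivation:
P[k] = A[0] + ... + A[k]
P[k] includes A[2] iff k >= 2
Affected indices: 2, 3, ..., 5; delta = 1
  P[2]: 41 + 1 = 42
  P[3]: 45 + 1 = 46
  P[4]: 41 + 1 = 42
  P[5]: 43 + 1 = 44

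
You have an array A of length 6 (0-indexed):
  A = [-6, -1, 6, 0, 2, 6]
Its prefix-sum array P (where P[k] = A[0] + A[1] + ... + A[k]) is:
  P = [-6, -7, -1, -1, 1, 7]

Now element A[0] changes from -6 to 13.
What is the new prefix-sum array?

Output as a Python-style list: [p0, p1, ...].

Answer: [13, 12, 18, 18, 20, 26]

Derivation:
Change: A[0] -6 -> 13, delta = 19
P[k] for k < 0: unchanged (A[0] not included)
P[k] for k >= 0: shift by delta = 19
  P[0] = -6 + 19 = 13
  P[1] = -7 + 19 = 12
  P[2] = -1 + 19 = 18
  P[3] = -1 + 19 = 18
  P[4] = 1 + 19 = 20
  P[5] = 7 + 19 = 26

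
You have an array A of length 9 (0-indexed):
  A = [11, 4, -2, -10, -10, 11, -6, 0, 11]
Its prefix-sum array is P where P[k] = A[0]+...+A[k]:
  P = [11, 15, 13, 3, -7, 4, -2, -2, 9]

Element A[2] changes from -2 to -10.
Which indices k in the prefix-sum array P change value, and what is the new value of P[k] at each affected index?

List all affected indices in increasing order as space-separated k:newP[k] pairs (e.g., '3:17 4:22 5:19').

Answer: 2:5 3:-5 4:-15 5:-4 6:-10 7:-10 8:1

Derivation:
P[k] = A[0] + ... + A[k]
P[k] includes A[2] iff k >= 2
Affected indices: 2, 3, ..., 8; delta = -8
  P[2]: 13 + -8 = 5
  P[3]: 3 + -8 = -5
  P[4]: -7 + -8 = -15
  P[5]: 4 + -8 = -4
  P[6]: -2 + -8 = -10
  P[7]: -2 + -8 = -10
  P[8]: 9 + -8 = 1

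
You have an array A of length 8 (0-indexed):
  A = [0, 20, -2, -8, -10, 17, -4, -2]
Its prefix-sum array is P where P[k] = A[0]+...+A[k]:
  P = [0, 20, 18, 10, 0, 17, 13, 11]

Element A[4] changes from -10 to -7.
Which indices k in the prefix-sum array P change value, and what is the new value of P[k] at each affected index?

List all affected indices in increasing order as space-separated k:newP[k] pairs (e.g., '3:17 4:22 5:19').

Answer: 4:3 5:20 6:16 7:14

Derivation:
P[k] = A[0] + ... + A[k]
P[k] includes A[4] iff k >= 4
Affected indices: 4, 5, ..., 7; delta = 3
  P[4]: 0 + 3 = 3
  P[5]: 17 + 3 = 20
  P[6]: 13 + 3 = 16
  P[7]: 11 + 3 = 14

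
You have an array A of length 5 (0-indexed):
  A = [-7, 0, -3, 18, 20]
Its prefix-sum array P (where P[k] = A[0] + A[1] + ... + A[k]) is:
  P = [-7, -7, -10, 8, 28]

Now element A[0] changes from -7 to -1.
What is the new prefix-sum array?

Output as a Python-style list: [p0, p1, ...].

Answer: [-1, -1, -4, 14, 34]

Derivation:
Change: A[0] -7 -> -1, delta = 6
P[k] for k < 0: unchanged (A[0] not included)
P[k] for k >= 0: shift by delta = 6
  P[0] = -7 + 6 = -1
  P[1] = -7 + 6 = -1
  P[2] = -10 + 6 = -4
  P[3] = 8 + 6 = 14
  P[4] = 28 + 6 = 34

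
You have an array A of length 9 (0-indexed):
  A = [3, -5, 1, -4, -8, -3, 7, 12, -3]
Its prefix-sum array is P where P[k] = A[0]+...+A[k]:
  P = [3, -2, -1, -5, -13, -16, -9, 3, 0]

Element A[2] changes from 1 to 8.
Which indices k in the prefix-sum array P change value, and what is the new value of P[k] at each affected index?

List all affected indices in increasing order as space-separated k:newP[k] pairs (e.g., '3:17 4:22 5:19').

Answer: 2:6 3:2 4:-6 5:-9 6:-2 7:10 8:7

Derivation:
P[k] = A[0] + ... + A[k]
P[k] includes A[2] iff k >= 2
Affected indices: 2, 3, ..., 8; delta = 7
  P[2]: -1 + 7 = 6
  P[3]: -5 + 7 = 2
  P[4]: -13 + 7 = -6
  P[5]: -16 + 7 = -9
  P[6]: -9 + 7 = -2
  P[7]: 3 + 7 = 10
  P[8]: 0 + 7 = 7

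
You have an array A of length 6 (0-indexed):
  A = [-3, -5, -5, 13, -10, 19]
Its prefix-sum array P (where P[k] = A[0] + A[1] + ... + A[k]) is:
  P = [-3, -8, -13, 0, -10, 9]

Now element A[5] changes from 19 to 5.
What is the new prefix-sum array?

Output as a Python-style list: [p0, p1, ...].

Answer: [-3, -8, -13, 0, -10, -5]

Derivation:
Change: A[5] 19 -> 5, delta = -14
P[k] for k < 5: unchanged (A[5] not included)
P[k] for k >= 5: shift by delta = -14
  P[0] = -3 + 0 = -3
  P[1] = -8 + 0 = -8
  P[2] = -13 + 0 = -13
  P[3] = 0 + 0 = 0
  P[4] = -10 + 0 = -10
  P[5] = 9 + -14 = -5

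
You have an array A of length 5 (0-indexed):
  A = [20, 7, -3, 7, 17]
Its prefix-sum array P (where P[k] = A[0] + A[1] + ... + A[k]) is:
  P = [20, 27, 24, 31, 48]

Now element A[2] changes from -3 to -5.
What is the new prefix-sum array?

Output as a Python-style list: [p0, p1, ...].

Change: A[2] -3 -> -5, delta = -2
P[k] for k < 2: unchanged (A[2] not included)
P[k] for k >= 2: shift by delta = -2
  P[0] = 20 + 0 = 20
  P[1] = 27 + 0 = 27
  P[2] = 24 + -2 = 22
  P[3] = 31 + -2 = 29
  P[4] = 48 + -2 = 46

Answer: [20, 27, 22, 29, 46]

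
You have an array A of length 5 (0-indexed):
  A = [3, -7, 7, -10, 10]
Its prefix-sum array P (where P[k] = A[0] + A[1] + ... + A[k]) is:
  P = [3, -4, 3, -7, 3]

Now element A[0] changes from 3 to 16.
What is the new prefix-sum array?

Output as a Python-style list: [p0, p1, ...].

Answer: [16, 9, 16, 6, 16]

Derivation:
Change: A[0] 3 -> 16, delta = 13
P[k] for k < 0: unchanged (A[0] not included)
P[k] for k >= 0: shift by delta = 13
  P[0] = 3 + 13 = 16
  P[1] = -4 + 13 = 9
  P[2] = 3 + 13 = 16
  P[3] = -7 + 13 = 6
  P[4] = 3 + 13 = 16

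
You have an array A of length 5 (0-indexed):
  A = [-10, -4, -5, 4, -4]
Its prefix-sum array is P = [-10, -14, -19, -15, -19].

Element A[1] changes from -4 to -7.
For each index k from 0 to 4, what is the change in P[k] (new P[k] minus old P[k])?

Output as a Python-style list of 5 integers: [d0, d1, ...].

Element change: A[1] -4 -> -7, delta = -3
For k < 1: P[k] unchanged, delta_P[k] = 0
For k >= 1: P[k] shifts by exactly -3
Delta array: [0, -3, -3, -3, -3]

Answer: [0, -3, -3, -3, -3]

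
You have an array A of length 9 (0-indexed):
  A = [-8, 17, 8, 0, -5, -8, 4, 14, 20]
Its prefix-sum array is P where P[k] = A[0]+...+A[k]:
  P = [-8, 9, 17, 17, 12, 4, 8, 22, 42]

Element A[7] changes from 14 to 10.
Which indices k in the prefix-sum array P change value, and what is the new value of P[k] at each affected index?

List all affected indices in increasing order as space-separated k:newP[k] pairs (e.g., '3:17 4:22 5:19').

P[k] = A[0] + ... + A[k]
P[k] includes A[7] iff k >= 7
Affected indices: 7, 8, ..., 8; delta = -4
  P[7]: 22 + -4 = 18
  P[8]: 42 + -4 = 38

Answer: 7:18 8:38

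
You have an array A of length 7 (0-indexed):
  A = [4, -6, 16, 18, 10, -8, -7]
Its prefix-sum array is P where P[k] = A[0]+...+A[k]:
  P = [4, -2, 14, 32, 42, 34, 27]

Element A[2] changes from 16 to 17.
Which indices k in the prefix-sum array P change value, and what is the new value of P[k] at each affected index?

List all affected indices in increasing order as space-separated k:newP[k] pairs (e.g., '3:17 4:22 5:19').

Answer: 2:15 3:33 4:43 5:35 6:28

Derivation:
P[k] = A[0] + ... + A[k]
P[k] includes A[2] iff k >= 2
Affected indices: 2, 3, ..., 6; delta = 1
  P[2]: 14 + 1 = 15
  P[3]: 32 + 1 = 33
  P[4]: 42 + 1 = 43
  P[5]: 34 + 1 = 35
  P[6]: 27 + 1 = 28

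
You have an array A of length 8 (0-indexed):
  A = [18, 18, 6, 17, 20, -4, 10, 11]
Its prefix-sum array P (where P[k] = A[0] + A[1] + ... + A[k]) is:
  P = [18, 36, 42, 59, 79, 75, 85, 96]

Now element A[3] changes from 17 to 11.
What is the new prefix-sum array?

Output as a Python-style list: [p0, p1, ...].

Answer: [18, 36, 42, 53, 73, 69, 79, 90]

Derivation:
Change: A[3] 17 -> 11, delta = -6
P[k] for k < 3: unchanged (A[3] not included)
P[k] for k >= 3: shift by delta = -6
  P[0] = 18 + 0 = 18
  P[1] = 36 + 0 = 36
  P[2] = 42 + 0 = 42
  P[3] = 59 + -6 = 53
  P[4] = 79 + -6 = 73
  P[5] = 75 + -6 = 69
  P[6] = 85 + -6 = 79
  P[7] = 96 + -6 = 90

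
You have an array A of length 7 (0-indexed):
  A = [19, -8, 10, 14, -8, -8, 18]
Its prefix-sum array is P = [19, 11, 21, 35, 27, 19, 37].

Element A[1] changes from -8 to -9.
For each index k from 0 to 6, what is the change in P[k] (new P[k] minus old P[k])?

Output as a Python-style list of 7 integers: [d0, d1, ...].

Answer: [0, -1, -1, -1, -1, -1, -1]

Derivation:
Element change: A[1] -8 -> -9, delta = -1
For k < 1: P[k] unchanged, delta_P[k] = 0
For k >= 1: P[k] shifts by exactly -1
Delta array: [0, -1, -1, -1, -1, -1, -1]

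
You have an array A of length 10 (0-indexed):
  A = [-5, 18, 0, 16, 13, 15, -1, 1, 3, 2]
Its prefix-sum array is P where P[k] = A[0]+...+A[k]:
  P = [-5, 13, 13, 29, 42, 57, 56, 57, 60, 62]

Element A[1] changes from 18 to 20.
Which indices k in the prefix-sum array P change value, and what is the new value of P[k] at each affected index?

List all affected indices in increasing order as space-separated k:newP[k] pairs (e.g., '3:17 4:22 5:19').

Answer: 1:15 2:15 3:31 4:44 5:59 6:58 7:59 8:62 9:64

Derivation:
P[k] = A[0] + ... + A[k]
P[k] includes A[1] iff k >= 1
Affected indices: 1, 2, ..., 9; delta = 2
  P[1]: 13 + 2 = 15
  P[2]: 13 + 2 = 15
  P[3]: 29 + 2 = 31
  P[4]: 42 + 2 = 44
  P[5]: 57 + 2 = 59
  P[6]: 56 + 2 = 58
  P[7]: 57 + 2 = 59
  P[8]: 60 + 2 = 62
  P[9]: 62 + 2 = 64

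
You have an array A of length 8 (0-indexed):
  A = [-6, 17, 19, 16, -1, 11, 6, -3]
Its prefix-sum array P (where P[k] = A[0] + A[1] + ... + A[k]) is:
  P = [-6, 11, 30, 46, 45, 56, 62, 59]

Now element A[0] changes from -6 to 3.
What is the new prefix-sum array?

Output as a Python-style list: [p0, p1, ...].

Change: A[0] -6 -> 3, delta = 9
P[k] for k < 0: unchanged (A[0] not included)
P[k] for k >= 0: shift by delta = 9
  P[0] = -6 + 9 = 3
  P[1] = 11 + 9 = 20
  P[2] = 30 + 9 = 39
  P[3] = 46 + 9 = 55
  P[4] = 45 + 9 = 54
  P[5] = 56 + 9 = 65
  P[6] = 62 + 9 = 71
  P[7] = 59 + 9 = 68

Answer: [3, 20, 39, 55, 54, 65, 71, 68]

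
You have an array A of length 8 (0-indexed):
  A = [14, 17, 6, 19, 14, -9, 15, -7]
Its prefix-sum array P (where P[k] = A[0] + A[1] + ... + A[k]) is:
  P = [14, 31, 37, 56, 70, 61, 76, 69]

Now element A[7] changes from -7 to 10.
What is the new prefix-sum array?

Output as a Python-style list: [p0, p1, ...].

Change: A[7] -7 -> 10, delta = 17
P[k] for k < 7: unchanged (A[7] not included)
P[k] for k >= 7: shift by delta = 17
  P[0] = 14 + 0 = 14
  P[1] = 31 + 0 = 31
  P[2] = 37 + 0 = 37
  P[3] = 56 + 0 = 56
  P[4] = 70 + 0 = 70
  P[5] = 61 + 0 = 61
  P[6] = 76 + 0 = 76
  P[7] = 69 + 17 = 86

Answer: [14, 31, 37, 56, 70, 61, 76, 86]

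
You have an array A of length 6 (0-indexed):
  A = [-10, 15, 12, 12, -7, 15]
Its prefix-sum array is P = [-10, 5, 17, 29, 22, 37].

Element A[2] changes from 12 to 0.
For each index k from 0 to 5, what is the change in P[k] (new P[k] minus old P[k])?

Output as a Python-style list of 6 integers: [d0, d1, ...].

Answer: [0, 0, -12, -12, -12, -12]

Derivation:
Element change: A[2] 12 -> 0, delta = -12
For k < 2: P[k] unchanged, delta_P[k] = 0
For k >= 2: P[k] shifts by exactly -12
Delta array: [0, 0, -12, -12, -12, -12]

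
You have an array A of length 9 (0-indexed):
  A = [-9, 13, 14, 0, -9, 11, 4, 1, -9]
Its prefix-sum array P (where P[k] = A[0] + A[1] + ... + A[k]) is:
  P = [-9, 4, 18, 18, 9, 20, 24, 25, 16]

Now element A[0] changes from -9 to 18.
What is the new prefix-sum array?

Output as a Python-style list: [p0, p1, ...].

Answer: [18, 31, 45, 45, 36, 47, 51, 52, 43]

Derivation:
Change: A[0] -9 -> 18, delta = 27
P[k] for k < 0: unchanged (A[0] not included)
P[k] for k >= 0: shift by delta = 27
  P[0] = -9 + 27 = 18
  P[1] = 4 + 27 = 31
  P[2] = 18 + 27 = 45
  P[3] = 18 + 27 = 45
  P[4] = 9 + 27 = 36
  P[5] = 20 + 27 = 47
  P[6] = 24 + 27 = 51
  P[7] = 25 + 27 = 52
  P[8] = 16 + 27 = 43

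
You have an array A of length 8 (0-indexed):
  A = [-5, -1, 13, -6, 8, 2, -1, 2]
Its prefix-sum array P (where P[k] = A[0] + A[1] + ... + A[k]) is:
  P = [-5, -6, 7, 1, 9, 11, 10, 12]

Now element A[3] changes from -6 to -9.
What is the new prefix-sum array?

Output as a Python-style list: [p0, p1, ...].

Change: A[3] -6 -> -9, delta = -3
P[k] for k < 3: unchanged (A[3] not included)
P[k] for k >= 3: shift by delta = -3
  P[0] = -5 + 0 = -5
  P[1] = -6 + 0 = -6
  P[2] = 7 + 0 = 7
  P[3] = 1 + -3 = -2
  P[4] = 9 + -3 = 6
  P[5] = 11 + -3 = 8
  P[6] = 10 + -3 = 7
  P[7] = 12 + -3 = 9

Answer: [-5, -6, 7, -2, 6, 8, 7, 9]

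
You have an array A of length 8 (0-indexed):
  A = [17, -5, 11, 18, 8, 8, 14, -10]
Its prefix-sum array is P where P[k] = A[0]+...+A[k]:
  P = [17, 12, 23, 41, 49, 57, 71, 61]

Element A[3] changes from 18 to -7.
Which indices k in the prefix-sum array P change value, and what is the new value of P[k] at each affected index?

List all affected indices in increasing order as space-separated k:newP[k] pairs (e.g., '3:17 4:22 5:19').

P[k] = A[0] + ... + A[k]
P[k] includes A[3] iff k >= 3
Affected indices: 3, 4, ..., 7; delta = -25
  P[3]: 41 + -25 = 16
  P[4]: 49 + -25 = 24
  P[5]: 57 + -25 = 32
  P[6]: 71 + -25 = 46
  P[7]: 61 + -25 = 36

Answer: 3:16 4:24 5:32 6:46 7:36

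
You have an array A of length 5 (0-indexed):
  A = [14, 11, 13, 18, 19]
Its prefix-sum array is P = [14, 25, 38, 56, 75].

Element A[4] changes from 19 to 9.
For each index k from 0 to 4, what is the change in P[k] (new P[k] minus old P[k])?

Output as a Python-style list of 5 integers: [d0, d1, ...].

Answer: [0, 0, 0, 0, -10]

Derivation:
Element change: A[4] 19 -> 9, delta = -10
For k < 4: P[k] unchanged, delta_P[k] = 0
For k >= 4: P[k] shifts by exactly -10
Delta array: [0, 0, 0, 0, -10]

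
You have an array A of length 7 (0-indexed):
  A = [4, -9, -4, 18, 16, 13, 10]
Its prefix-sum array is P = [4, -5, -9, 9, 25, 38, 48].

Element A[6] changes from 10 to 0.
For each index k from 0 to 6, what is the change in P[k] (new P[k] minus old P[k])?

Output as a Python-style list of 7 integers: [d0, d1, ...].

Answer: [0, 0, 0, 0, 0, 0, -10]

Derivation:
Element change: A[6] 10 -> 0, delta = -10
For k < 6: P[k] unchanged, delta_P[k] = 0
For k >= 6: P[k] shifts by exactly -10
Delta array: [0, 0, 0, 0, 0, 0, -10]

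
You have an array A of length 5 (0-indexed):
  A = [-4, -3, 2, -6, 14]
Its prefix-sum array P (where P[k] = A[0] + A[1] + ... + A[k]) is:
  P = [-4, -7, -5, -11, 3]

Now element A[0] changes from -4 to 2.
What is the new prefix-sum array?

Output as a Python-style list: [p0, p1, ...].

Change: A[0] -4 -> 2, delta = 6
P[k] for k < 0: unchanged (A[0] not included)
P[k] for k >= 0: shift by delta = 6
  P[0] = -4 + 6 = 2
  P[1] = -7 + 6 = -1
  P[2] = -5 + 6 = 1
  P[3] = -11 + 6 = -5
  P[4] = 3 + 6 = 9

Answer: [2, -1, 1, -5, 9]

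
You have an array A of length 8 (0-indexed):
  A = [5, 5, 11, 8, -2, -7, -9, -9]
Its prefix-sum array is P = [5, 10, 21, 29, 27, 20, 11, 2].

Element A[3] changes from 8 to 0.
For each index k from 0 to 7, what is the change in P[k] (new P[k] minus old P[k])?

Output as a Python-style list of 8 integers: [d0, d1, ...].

Element change: A[3] 8 -> 0, delta = -8
For k < 3: P[k] unchanged, delta_P[k] = 0
For k >= 3: P[k] shifts by exactly -8
Delta array: [0, 0, 0, -8, -8, -8, -8, -8]

Answer: [0, 0, 0, -8, -8, -8, -8, -8]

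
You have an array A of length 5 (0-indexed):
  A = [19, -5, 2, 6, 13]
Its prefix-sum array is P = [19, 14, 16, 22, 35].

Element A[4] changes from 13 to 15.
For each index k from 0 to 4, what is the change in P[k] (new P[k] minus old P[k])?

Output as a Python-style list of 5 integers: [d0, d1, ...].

Element change: A[4] 13 -> 15, delta = 2
For k < 4: P[k] unchanged, delta_P[k] = 0
For k >= 4: P[k] shifts by exactly 2
Delta array: [0, 0, 0, 0, 2]

Answer: [0, 0, 0, 0, 2]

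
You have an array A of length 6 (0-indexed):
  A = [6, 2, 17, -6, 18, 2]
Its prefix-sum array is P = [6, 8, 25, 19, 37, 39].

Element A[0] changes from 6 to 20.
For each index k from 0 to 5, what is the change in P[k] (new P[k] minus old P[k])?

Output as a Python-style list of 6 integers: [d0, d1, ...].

Element change: A[0] 6 -> 20, delta = 14
For k < 0: P[k] unchanged, delta_P[k] = 0
For k >= 0: P[k] shifts by exactly 14
Delta array: [14, 14, 14, 14, 14, 14]

Answer: [14, 14, 14, 14, 14, 14]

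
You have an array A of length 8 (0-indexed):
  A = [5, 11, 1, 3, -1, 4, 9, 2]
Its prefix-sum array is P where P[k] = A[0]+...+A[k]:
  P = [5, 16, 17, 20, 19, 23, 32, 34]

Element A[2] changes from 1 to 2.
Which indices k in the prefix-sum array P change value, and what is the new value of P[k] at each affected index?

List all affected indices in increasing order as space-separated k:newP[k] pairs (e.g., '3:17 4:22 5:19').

Answer: 2:18 3:21 4:20 5:24 6:33 7:35

Derivation:
P[k] = A[0] + ... + A[k]
P[k] includes A[2] iff k >= 2
Affected indices: 2, 3, ..., 7; delta = 1
  P[2]: 17 + 1 = 18
  P[3]: 20 + 1 = 21
  P[4]: 19 + 1 = 20
  P[5]: 23 + 1 = 24
  P[6]: 32 + 1 = 33
  P[7]: 34 + 1 = 35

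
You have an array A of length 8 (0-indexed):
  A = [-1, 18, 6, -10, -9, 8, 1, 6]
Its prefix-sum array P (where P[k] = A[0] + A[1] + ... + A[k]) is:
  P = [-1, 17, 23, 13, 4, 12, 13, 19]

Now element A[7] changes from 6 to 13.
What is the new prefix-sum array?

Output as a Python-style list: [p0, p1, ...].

Change: A[7] 6 -> 13, delta = 7
P[k] for k < 7: unchanged (A[7] not included)
P[k] for k >= 7: shift by delta = 7
  P[0] = -1 + 0 = -1
  P[1] = 17 + 0 = 17
  P[2] = 23 + 0 = 23
  P[3] = 13 + 0 = 13
  P[4] = 4 + 0 = 4
  P[5] = 12 + 0 = 12
  P[6] = 13 + 0 = 13
  P[7] = 19 + 7 = 26

Answer: [-1, 17, 23, 13, 4, 12, 13, 26]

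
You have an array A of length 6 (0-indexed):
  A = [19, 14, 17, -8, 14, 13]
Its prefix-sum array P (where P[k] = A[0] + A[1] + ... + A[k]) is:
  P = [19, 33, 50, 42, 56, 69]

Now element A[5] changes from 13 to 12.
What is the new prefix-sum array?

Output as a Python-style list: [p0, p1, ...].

Answer: [19, 33, 50, 42, 56, 68]

Derivation:
Change: A[5] 13 -> 12, delta = -1
P[k] for k < 5: unchanged (A[5] not included)
P[k] for k >= 5: shift by delta = -1
  P[0] = 19 + 0 = 19
  P[1] = 33 + 0 = 33
  P[2] = 50 + 0 = 50
  P[3] = 42 + 0 = 42
  P[4] = 56 + 0 = 56
  P[5] = 69 + -1 = 68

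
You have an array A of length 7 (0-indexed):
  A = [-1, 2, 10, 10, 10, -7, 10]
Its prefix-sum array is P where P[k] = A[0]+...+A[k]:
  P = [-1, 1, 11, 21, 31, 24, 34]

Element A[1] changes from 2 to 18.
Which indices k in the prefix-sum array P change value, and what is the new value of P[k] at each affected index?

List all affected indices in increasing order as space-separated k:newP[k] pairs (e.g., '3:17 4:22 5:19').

P[k] = A[0] + ... + A[k]
P[k] includes A[1] iff k >= 1
Affected indices: 1, 2, ..., 6; delta = 16
  P[1]: 1 + 16 = 17
  P[2]: 11 + 16 = 27
  P[3]: 21 + 16 = 37
  P[4]: 31 + 16 = 47
  P[5]: 24 + 16 = 40
  P[6]: 34 + 16 = 50

Answer: 1:17 2:27 3:37 4:47 5:40 6:50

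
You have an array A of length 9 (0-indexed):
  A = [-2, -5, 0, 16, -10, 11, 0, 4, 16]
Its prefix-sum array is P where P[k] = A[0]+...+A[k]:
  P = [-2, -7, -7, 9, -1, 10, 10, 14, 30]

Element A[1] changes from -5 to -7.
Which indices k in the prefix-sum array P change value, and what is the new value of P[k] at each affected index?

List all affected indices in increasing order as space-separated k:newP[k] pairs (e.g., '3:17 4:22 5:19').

P[k] = A[0] + ... + A[k]
P[k] includes A[1] iff k >= 1
Affected indices: 1, 2, ..., 8; delta = -2
  P[1]: -7 + -2 = -9
  P[2]: -7 + -2 = -9
  P[3]: 9 + -2 = 7
  P[4]: -1 + -2 = -3
  P[5]: 10 + -2 = 8
  P[6]: 10 + -2 = 8
  P[7]: 14 + -2 = 12
  P[8]: 30 + -2 = 28

Answer: 1:-9 2:-9 3:7 4:-3 5:8 6:8 7:12 8:28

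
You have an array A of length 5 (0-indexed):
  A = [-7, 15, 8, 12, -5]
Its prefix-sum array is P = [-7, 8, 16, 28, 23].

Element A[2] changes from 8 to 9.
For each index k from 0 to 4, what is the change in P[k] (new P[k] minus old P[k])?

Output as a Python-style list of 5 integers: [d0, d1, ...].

Answer: [0, 0, 1, 1, 1]

Derivation:
Element change: A[2] 8 -> 9, delta = 1
For k < 2: P[k] unchanged, delta_P[k] = 0
For k >= 2: P[k] shifts by exactly 1
Delta array: [0, 0, 1, 1, 1]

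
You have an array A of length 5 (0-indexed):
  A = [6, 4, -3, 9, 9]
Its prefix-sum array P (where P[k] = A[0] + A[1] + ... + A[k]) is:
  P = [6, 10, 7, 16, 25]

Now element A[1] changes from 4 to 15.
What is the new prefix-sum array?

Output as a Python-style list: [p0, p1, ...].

Answer: [6, 21, 18, 27, 36]

Derivation:
Change: A[1] 4 -> 15, delta = 11
P[k] for k < 1: unchanged (A[1] not included)
P[k] for k >= 1: shift by delta = 11
  P[0] = 6 + 0 = 6
  P[1] = 10 + 11 = 21
  P[2] = 7 + 11 = 18
  P[3] = 16 + 11 = 27
  P[4] = 25 + 11 = 36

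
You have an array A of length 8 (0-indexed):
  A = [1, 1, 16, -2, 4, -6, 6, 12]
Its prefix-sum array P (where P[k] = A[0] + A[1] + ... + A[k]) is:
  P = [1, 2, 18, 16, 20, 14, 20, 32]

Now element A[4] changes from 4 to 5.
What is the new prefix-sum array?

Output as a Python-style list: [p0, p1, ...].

Change: A[4] 4 -> 5, delta = 1
P[k] for k < 4: unchanged (A[4] not included)
P[k] for k >= 4: shift by delta = 1
  P[0] = 1 + 0 = 1
  P[1] = 2 + 0 = 2
  P[2] = 18 + 0 = 18
  P[3] = 16 + 0 = 16
  P[4] = 20 + 1 = 21
  P[5] = 14 + 1 = 15
  P[6] = 20 + 1 = 21
  P[7] = 32 + 1 = 33

Answer: [1, 2, 18, 16, 21, 15, 21, 33]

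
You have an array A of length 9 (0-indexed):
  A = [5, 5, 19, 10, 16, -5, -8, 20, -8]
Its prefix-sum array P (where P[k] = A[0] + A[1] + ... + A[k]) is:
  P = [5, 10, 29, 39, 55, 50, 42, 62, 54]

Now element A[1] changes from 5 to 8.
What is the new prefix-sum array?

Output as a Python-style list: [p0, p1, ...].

Change: A[1] 5 -> 8, delta = 3
P[k] for k < 1: unchanged (A[1] not included)
P[k] for k >= 1: shift by delta = 3
  P[0] = 5 + 0 = 5
  P[1] = 10 + 3 = 13
  P[2] = 29 + 3 = 32
  P[3] = 39 + 3 = 42
  P[4] = 55 + 3 = 58
  P[5] = 50 + 3 = 53
  P[6] = 42 + 3 = 45
  P[7] = 62 + 3 = 65
  P[8] = 54 + 3 = 57

Answer: [5, 13, 32, 42, 58, 53, 45, 65, 57]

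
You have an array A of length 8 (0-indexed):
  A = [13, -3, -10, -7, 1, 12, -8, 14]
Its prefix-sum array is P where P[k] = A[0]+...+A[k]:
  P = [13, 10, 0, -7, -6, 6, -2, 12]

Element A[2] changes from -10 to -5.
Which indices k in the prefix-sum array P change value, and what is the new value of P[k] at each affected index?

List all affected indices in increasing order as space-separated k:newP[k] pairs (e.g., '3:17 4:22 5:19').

Answer: 2:5 3:-2 4:-1 5:11 6:3 7:17

Derivation:
P[k] = A[0] + ... + A[k]
P[k] includes A[2] iff k >= 2
Affected indices: 2, 3, ..., 7; delta = 5
  P[2]: 0 + 5 = 5
  P[3]: -7 + 5 = -2
  P[4]: -6 + 5 = -1
  P[5]: 6 + 5 = 11
  P[6]: -2 + 5 = 3
  P[7]: 12 + 5 = 17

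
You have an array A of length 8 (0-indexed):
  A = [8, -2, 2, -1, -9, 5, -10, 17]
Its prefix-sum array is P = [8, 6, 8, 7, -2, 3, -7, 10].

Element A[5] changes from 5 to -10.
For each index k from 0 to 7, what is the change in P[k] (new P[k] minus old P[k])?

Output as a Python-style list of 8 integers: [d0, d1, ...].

Answer: [0, 0, 0, 0, 0, -15, -15, -15]

Derivation:
Element change: A[5] 5 -> -10, delta = -15
For k < 5: P[k] unchanged, delta_P[k] = 0
For k >= 5: P[k] shifts by exactly -15
Delta array: [0, 0, 0, 0, 0, -15, -15, -15]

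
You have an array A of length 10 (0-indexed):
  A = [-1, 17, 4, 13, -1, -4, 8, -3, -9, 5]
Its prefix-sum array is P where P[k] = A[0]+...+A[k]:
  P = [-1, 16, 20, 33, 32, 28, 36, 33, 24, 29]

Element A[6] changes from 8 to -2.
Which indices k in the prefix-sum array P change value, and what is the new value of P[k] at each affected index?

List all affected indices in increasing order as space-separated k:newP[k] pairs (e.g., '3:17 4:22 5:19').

Answer: 6:26 7:23 8:14 9:19

Derivation:
P[k] = A[0] + ... + A[k]
P[k] includes A[6] iff k >= 6
Affected indices: 6, 7, ..., 9; delta = -10
  P[6]: 36 + -10 = 26
  P[7]: 33 + -10 = 23
  P[8]: 24 + -10 = 14
  P[9]: 29 + -10 = 19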